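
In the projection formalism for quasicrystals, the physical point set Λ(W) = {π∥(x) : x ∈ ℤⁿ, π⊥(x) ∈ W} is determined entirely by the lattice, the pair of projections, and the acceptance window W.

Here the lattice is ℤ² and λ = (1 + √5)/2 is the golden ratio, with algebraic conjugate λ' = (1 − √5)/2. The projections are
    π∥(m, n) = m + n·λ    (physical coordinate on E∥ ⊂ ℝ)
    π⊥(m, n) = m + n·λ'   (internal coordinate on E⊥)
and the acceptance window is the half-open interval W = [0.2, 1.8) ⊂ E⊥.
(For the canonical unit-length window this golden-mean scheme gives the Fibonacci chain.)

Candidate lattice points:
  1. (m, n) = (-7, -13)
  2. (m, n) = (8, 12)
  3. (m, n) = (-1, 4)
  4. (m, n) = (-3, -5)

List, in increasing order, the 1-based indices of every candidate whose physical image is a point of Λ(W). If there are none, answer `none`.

1, 2

λ' = (1−√5)/2 ≈ -0.61803.
[1] lift (-7,-13): star map gives 1.03444; window check 0.2 ≤ 1.03444 < 1.8 is true → IN Λ
[2] lift (8,12): star map gives 0.58359; window check 0.2 ≤ 0.58359 < 1.8 is true → IN Λ
[3] lift (-1,4): star map gives -3.47214; window check 0.2 ≤ -3.47214 < 1.8 is false → out
[4] lift (-3,-5): star map gives 0.09017; window check 0.2 ≤ 0.09017 < 1.8 is false → out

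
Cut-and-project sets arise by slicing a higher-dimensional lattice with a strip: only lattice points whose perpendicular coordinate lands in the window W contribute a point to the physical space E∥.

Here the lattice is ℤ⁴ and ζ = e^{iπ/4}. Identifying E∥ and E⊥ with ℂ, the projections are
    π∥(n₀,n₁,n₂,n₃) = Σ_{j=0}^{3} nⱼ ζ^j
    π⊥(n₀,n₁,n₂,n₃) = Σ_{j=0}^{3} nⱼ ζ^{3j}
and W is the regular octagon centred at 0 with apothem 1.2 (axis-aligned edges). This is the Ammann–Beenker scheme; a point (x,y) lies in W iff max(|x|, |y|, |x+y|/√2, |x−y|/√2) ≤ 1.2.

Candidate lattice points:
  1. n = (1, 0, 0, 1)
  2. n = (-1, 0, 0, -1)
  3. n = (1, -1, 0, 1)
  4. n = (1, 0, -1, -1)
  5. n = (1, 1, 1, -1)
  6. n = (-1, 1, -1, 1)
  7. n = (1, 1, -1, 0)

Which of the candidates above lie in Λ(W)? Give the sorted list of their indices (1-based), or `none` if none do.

With ζ = e^{iπ/4} the internal vectors are ζ^0,ζ^3,ζ^6,ζ^9.
#1 (1, 0, 0, 1): internal (1.70711, 0.70711); octagon support 1.70711 vs apothem 1.2 → ∉ W
#2 (-1, 0, 0, -1): internal (-1.70711, -0.70711); octagon support 1.70711 vs apothem 1.2 → ∉ W
#3 (1, -1, 0, 1): internal (2.41421, 0.00000); octagon support 2.41421 vs apothem 1.2 → ∉ W
#4 (1, 0, -1, -1): internal (0.29289, 0.29289); octagon support 0.41421 vs apothem 1.2 → ∈ W
#5 (1, 1, 1, -1): internal (-0.41421, -1.00000); octagon support 1.00000 vs apothem 1.2 → ∈ W
#6 (-1, 1, -1, 1): internal (-1.00000, 2.41421); octagon support 2.41421 vs apothem 1.2 → ∉ W
#7 (1, 1, -1, 0): internal (0.29289, 1.70711); octagon support 1.70711 vs apothem 1.2 → ∉ W

4, 5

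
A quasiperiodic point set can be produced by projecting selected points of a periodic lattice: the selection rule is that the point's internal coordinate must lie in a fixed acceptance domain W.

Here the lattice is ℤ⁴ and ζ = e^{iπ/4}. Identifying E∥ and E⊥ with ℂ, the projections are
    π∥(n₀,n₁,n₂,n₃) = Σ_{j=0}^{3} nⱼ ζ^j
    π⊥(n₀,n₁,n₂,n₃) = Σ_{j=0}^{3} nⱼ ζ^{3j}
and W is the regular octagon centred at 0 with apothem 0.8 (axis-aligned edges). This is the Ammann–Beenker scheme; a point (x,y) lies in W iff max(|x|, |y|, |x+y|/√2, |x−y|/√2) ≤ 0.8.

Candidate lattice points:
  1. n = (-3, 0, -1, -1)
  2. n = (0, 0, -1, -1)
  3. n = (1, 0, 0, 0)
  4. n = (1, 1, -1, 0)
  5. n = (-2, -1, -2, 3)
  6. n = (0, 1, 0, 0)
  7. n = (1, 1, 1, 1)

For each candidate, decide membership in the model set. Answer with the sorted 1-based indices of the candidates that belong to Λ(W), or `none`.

2

π⊥(n) = n₀ + n₁ζ³ + n₂ζ⁶ + n₃ζ⁹ where ζ = e^{iπ/4}.
candidate 1: n = (-3, 0, -1, -1) → π⊥ ≈ (-3.7071, +0.2929); max(|x|,|y|,|x±y|/√2) = 3.7071 > 0.8 ⇒ ∉ W
candidate 2: n = (0, 0, -1, -1) → π⊥ ≈ (-0.7071, +0.2929); max(|x|,|y|,|x±y|/√2) = 0.7071 ≤ 0.8 ⇒ ∈ W
candidate 3: n = (1, 0, 0, 0) → π⊥ ≈ (+1.0000, +0.0000); max(|x|,|y|,|x±y|/√2) = 1.0000 > 0.8 ⇒ ∉ W
candidate 4: n = (1, 1, -1, 0) → π⊥ ≈ (+0.2929, +1.7071); max(|x|,|y|,|x±y|/√2) = 1.7071 > 0.8 ⇒ ∉ W
candidate 5: n = (-2, -1, -2, 3) → π⊥ ≈ (+0.8284, +3.4142); max(|x|,|y|,|x±y|/√2) = 3.4142 > 0.8 ⇒ ∉ W
candidate 6: n = (0, 1, 0, 0) → π⊥ ≈ (-0.7071, +0.7071); max(|x|,|y|,|x±y|/√2) = 1.0000 > 0.8 ⇒ ∉ W
candidate 7: n = (1, 1, 1, 1) → π⊥ ≈ (+1.0000, +0.4142); max(|x|,|y|,|x±y|/√2) = 1.0000 > 0.8 ⇒ ∉ W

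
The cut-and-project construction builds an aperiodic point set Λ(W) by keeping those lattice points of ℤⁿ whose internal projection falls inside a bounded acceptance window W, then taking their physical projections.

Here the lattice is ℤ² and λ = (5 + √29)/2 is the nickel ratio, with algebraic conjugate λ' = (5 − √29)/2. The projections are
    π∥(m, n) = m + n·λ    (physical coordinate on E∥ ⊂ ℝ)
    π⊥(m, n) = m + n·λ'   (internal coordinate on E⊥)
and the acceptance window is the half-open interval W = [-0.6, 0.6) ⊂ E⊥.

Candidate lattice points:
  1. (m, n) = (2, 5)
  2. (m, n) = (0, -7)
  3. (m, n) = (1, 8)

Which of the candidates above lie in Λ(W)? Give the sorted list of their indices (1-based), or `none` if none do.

3

λ' = (5−√29)/2 ≈ -0.1926.
[1] lift (2,5): star map gives 1.0371; window check -0.6 ≤ 1.0371 < 0.6 is false → out
[2] lift (0,-7): star map gives 1.3481; window check -0.6 ≤ 1.3481 < 0.6 is false → out
[3] lift (1,8): star map gives -0.5407; window check -0.6 ≤ -0.5407 < 0.6 is true → IN Λ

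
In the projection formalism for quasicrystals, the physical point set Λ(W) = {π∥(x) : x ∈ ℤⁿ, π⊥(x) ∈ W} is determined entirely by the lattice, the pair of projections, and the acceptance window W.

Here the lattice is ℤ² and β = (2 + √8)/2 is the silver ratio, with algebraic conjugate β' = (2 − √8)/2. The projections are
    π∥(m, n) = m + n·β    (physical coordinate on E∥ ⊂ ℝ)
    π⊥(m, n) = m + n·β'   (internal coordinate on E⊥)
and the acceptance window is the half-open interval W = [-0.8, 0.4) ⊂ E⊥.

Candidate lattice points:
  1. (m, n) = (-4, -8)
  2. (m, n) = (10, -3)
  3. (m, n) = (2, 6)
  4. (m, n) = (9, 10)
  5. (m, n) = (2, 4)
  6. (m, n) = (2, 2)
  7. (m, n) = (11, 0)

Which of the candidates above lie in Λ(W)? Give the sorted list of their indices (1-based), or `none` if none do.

Compute β' = (2−√8)/2 = -0.4142, so π⊥(m,n) = m -0.4142·n.
candidate 1: (m,n)=(-4,-8) → π∥ = -4-8·β ≈ -23.3137, π⊥ = -4-8·β' ≈ -0.6863 ∈ [-0.8, 0.4) ⇒ IN Λ
candidate 2: (m,n)=(10,-3) → π∥ = 10-3·β ≈ 2.7574, π⊥ = 10-3·β' ≈ 11.2426 ∉ [-0.8, 0.4) ⇒ out
candidate 3: (m,n)=(2,6) → π∥ = 2+6·β ≈ 16.4853, π⊥ = 2+6·β' ≈ -0.4853 ∈ [-0.8, 0.4) ⇒ IN Λ
candidate 4: (m,n)=(9,10) → π∥ = 9+10·β ≈ 33.1421, π⊥ = 9+10·β' ≈ 4.8579 ∉ [-0.8, 0.4) ⇒ out
candidate 5: (m,n)=(2,4) → π∥ = 2+4·β ≈ 11.6569, π⊥ = 2+4·β' ≈ 0.3431 ∈ [-0.8, 0.4) ⇒ IN Λ
candidate 6: (m,n)=(2,2) → π∥ = 2+2·β ≈ 6.8284, π⊥ = 2+2·β' ≈ 1.1716 ∉ [-0.8, 0.4) ⇒ out
candidate 7: (m,n)=(11,0) → π∥ = 11+0·β ≈ 11.0000, π⊥ = 11+0·β' ≈ 11.0000 ∉ [-0.8, 0.4) ⇒ out

1, 3, 5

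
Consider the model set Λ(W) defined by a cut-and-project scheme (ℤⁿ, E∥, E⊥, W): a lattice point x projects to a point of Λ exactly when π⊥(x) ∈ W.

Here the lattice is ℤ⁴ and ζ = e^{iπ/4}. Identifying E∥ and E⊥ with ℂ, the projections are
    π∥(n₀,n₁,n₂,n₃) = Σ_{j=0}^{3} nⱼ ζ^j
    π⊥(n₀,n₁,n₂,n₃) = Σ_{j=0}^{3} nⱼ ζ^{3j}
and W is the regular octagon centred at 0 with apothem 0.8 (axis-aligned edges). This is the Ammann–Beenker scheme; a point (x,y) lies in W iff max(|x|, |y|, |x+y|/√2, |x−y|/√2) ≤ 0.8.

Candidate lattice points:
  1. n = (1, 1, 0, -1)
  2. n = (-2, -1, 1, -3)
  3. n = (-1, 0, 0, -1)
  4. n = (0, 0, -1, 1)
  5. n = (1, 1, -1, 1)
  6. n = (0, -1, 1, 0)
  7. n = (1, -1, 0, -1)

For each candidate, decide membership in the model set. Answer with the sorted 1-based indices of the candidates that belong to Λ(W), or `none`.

Internal map: ζ^{3j} for j=0..3 gives (1,0), (−√2/2,√2/2), (0,−1), (√2/2,√2/2).
#1 (1, 1, 0, -1): internal (-0.4142, 0.0000); octagon support 0.4142 vs apothem 0.8 → ∈ W
#2 (-2, -1, 1, -3): internal (-3.4142, -3.8284); octagon support 5.1213 vs apothem 0.8 → ∉ W
#3 (-1, 0, 0, -1): internal (-1.7071, -0.7071); octagon support 1.7071 vs apothem 0.8 → ∉ W
#4 (0, 0, -1, 1): internal (0.7071, 1.7071); octagon support 1.7071 vs apothem 0.8 → ∉ W
#5 (1, 1, -1, 1): internal (1.0000, 2.4142); octagon support 2.4142 vs apothem 0.8 → ∉ W
#6 (0, -1, 1, 0): internal (0.7071, -1.7071); octagon support 1.7071 vs apothem 0.8 → ∉ W
#7 (1, -1, 0, -1): internal (1.0000, -1.4142); octagon support 1.7071 vs apothem 0.8 → ∉ W

1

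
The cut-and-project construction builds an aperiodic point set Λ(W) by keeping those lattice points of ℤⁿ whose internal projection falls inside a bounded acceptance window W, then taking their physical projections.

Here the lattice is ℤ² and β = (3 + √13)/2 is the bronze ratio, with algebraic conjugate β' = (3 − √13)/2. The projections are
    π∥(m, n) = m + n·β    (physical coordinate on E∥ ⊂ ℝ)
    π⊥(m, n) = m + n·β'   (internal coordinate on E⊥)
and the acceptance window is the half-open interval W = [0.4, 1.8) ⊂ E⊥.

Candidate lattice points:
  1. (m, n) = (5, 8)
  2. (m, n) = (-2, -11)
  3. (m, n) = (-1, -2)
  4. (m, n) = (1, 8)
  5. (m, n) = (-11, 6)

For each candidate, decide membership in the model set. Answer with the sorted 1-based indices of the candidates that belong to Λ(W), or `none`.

β' = (3−√13)/2 ≈ -0.30278.
#1 (5,8): internal coord 5 + (8)·β' = +2.57779; +2.57779 ∉ [0.4, 1.8) → out
#2 (-2,-11): internal coord -2 + (-11)·β' = +1.33053; +1.33053 ∈ [0.4, 1.8) → IN Λ
#3 (-1,-2): internal coord -1 + (-2)·β' = -0.39445; -0.39445 ∉ [0.4, 1.8) → out
#4 (1,8): internal coord 1 + (8)·β' = -1.42221; -1.42221 ∉ [0.4, 1.8) → out
#5 (-11,6): internal coord -11 + (6)·β' = -12.81665; -12.81665 ∉ [0.4, 1.8) → out

2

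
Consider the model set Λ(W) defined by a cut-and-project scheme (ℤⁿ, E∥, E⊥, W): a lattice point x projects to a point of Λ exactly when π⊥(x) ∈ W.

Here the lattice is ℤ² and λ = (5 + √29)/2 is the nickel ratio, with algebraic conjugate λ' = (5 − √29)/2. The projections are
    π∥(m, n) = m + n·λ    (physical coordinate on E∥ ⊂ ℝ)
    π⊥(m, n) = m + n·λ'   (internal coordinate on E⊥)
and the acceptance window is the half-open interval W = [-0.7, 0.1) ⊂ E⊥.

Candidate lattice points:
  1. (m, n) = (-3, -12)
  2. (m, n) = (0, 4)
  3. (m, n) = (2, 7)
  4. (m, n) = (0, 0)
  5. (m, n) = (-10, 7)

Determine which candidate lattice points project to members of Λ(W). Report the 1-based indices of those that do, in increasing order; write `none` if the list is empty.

λ' = (5−√29)/2 ≈ -0.192582.
#1 (-3,-12): internal coord -3 + (-12)·λ' = -0.689011; -0.689011 ∈ [-0.7, 0.1) → IN Λ
#2 (0,4): internal coord 0 + (4)·λ' = -0.770330; -0.770330 ∉ [-0.7, 0.1) → out
#3 (2,7): internal coord 2 + (7)·λ' = +0.651923; +0.651923 ∉ [-0.7, 0.1) → out
#4 (0,0): internal coord 0 + (0)·λ' = +0.000000; +0.000000 ∈ [-0.7, 0.1) → IN Λ
#5 (-10,7): internal coord -10 + (7)·λ' = -11.348077; -11.348077 ∉ [-0.7, 0.1) → out

1, 4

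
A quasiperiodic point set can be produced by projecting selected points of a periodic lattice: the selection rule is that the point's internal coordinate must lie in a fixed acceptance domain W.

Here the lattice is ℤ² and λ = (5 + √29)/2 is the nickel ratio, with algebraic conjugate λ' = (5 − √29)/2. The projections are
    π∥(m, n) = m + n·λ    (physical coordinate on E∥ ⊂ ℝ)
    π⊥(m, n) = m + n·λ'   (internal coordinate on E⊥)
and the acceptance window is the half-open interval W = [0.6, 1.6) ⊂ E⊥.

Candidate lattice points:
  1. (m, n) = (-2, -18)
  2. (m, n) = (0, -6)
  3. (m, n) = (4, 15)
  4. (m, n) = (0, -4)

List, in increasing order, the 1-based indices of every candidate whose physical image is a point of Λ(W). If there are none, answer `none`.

Numerically λ ≈ 5.19258 and λ' = −1/λ ≈ -0.19258.
candidate 1: (m,n)=(-2,-18) → π∥ = -2-18·λ ≈ -95.46648, π⊥ = -2-18·λ' ≈ 1.46648 ∈ [0.6, 1.6) ⇒ IN Λ
candidate 2: (m,n)=(0,-6) → π∥ = 0-6·λ ≈ -31.15549, π⊥ = 0-6·λ' ≈ 1.15549 ∈ [0.6, 1.6) ⇒ IN Λ
candidate 3: (m,n)=(4,15) → π∥ = 4+15·λ ≈ 81.88874, π⊥ = 4+15·λ' ≈ 1.11126 ∈ [0.6, 1.6) ⇒ IN Λ
candidate 4: (m,n)=(0,-4) → π∥ = 0-4·λ ≈ -20.77033, π⊥ = 0-4·λ' ≈ 0.77033 ∈ [0.6, 1.6) ⇒ IN Λ

1, 2, 3, 4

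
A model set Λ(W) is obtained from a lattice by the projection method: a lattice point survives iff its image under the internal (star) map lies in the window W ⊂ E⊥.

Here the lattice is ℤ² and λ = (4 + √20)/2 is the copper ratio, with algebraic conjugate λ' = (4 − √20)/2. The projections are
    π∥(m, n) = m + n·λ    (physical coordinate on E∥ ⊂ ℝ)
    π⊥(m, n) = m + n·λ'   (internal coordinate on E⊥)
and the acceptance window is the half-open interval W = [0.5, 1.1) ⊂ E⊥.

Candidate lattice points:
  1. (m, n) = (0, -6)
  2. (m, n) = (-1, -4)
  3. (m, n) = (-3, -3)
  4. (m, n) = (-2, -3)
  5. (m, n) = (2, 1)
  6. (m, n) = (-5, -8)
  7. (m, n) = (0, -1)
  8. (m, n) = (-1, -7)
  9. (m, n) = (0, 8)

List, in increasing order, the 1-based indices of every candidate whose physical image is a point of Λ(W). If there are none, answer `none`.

Compute λ' = (4−√20)/2 = -0.2361, so π⊥(m,n) = m -0.2361·n.
#1 (0,-6): internal coord 0 + (-6)·λ' = +1.4164; +1.4164 ∉ [0.5, 1.1) → out
#2 (-1,-4): internal coord -1 + (-4)·λ' = -0.0557; -0.0557 ∉ [0.5, 1.1) → out
#3 (-3,-3): internal coord -3 + (-3)·λ' = -2.2918; -2.2918 ∉ [0.5, 1.1) → out
#4 (-2,-3): internal coord -2 + (-3)·λ' = -1.2918; -1.2918 ∉ [0.5, 1.1) → out
#5 (2,1): internal coord 2 + (1)·λ' = +1.7639; +1.7639 ∉ [0.5, 1.1) → out
#6 (-5,-8): internal coord -5 + (-8)·λ' = -3.1115; -3.1115 ∉ [0.5, 1.1) → out
#7 (0,-1): internal coord 0 + (-1)·λ' = +0.2361; +0.2361 ∉ [0.5, 1.1) → out
#8 (-1,-7): internal coord -1 + (-7)·λ' = +0.6525; +0.6525 ∈ [0.5, 1.1) → IN Λ
#9 (0,8): internal coord 0 + (8)·λ' = -1.8885; -1.8885 ∉ [0.5, 1.1) → out

8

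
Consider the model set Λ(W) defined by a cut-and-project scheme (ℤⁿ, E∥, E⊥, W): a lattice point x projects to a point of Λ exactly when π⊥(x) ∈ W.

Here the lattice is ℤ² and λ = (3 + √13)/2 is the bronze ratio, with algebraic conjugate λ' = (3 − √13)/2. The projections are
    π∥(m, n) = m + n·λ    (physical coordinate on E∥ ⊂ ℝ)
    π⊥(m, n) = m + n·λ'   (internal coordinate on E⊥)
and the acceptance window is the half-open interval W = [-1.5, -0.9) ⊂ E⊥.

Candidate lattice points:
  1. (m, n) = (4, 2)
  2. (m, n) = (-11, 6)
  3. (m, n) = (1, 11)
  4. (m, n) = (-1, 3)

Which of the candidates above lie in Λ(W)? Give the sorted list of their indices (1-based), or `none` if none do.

none

Numerically λ ≈ 3.302776 and λ' = −1/λ ≈ -0.302776.
candidate 1: (m,n)=(4,2) → π∥ = 4+2·λ ≈ 10.605551, π⊥ = 4+2·λ' ≈ 3.394449 ∉ [-1.5, -0.9) ⇒ out
candidate 2: (m,n)=(-11,6) → π∥ = -11+6·λ ≈ 8.816654, π⊥ = -11+6·λ' ≈ -12.816654 ∉ [-1.5, -0.9) ⇒ out
candidate 3: (m,n)=(1,11) → π∥ = 1+11·λ ≈ 37.330532, π⊥ = 1+11·λ' ≈ -2.330532 ∉ [-1.5, -0.9) ⇒ out
candidate 4: (m,n)=(-1,3) → π∥ = -1+3·λ ≈ 8.908327, π⊥ = -1+3·λ' ≈ -1.908327 ∉ [-1.5, -0.9) ⇒ out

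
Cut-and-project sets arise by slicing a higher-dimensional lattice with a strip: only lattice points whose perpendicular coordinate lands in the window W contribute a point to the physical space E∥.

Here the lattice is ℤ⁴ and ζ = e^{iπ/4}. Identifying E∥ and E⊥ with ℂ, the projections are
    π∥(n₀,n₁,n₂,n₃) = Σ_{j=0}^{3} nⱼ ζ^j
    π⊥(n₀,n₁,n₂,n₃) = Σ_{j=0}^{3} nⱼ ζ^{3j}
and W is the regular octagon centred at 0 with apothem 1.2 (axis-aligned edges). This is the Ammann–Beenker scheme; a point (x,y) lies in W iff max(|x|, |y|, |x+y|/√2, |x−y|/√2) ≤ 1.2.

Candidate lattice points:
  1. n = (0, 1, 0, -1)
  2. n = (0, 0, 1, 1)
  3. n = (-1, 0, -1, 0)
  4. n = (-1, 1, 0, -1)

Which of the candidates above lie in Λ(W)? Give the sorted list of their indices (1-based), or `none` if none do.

π⊥(n) = n₀ + n₁ζ³ + n₂ζ⁶ + n₃ζ⁹ where ζ = e^{iπ/4}.
candidate 1: n = (0, 1, 0, -1) → π⊥ ≈ (-1.41421, +0.00000); max(|x|,|y|,|x±y|/√2) = 1.41421 > 1.2 ⇒ ∉ W
candidate 2: n = (0, 0, 1, 1) → π⊥ ≈ (+0.70711, -0.29289); max(|x|,|y|,|x±y|/√2) = 0.70711 ≤ 1.2 ⇒ ∈ W
candidate 3: n = (-1, 0, -1, 0) → π⊥ ≈ (-1.00000, +1.00000); max(|x|,|y|,|x±y|/√2) = 1.41421 > 1.2 ⇒ ∉ W
candidate 4: n = (-1, 1, 0, -1) → π⊥ ≈ (-2.41421, +0.00000); max(|x|,|y|,|x±y|/√2) = 2.41421 > 1.2 ⇒ ∉ W

2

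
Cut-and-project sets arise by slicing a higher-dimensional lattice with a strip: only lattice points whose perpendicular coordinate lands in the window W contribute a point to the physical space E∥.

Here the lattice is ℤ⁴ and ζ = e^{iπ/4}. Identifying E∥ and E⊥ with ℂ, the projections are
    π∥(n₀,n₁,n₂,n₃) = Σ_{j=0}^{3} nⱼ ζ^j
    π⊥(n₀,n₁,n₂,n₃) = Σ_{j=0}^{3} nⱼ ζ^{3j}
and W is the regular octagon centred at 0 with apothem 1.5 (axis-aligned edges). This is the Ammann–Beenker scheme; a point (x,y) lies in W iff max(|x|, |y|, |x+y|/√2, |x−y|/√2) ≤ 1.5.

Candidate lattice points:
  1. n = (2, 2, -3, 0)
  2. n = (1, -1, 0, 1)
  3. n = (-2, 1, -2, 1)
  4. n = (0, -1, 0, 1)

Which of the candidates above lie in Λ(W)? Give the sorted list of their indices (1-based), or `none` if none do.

4

Internal map: ζ^{3j} for j=0..3 gives (1,0), (−√2/2,√2/2), (0,−1), (√2/2,√2/2).
candidate 1: n = (2, 2, -3, 0) → π⊥ ≈ (+0.585786, +4.414214); max(|x|,|y|,|x±y|/√2) = 4.414214 > 1.5 ⇒ ∉ W
candidate 2: n = (1, -1, 0, 1) → π⊥ ≈ (+2.414214, +0.000000); max(|x|,|y|,|x±y|/√2) = 2.414214 > 1.5 ⇒ ∉ W
candidate 3: n = (-2, 1, -2, 1) → π⊥ ≈ (-2.000000, +3.414214); max(|x|,|y|,|x±y|/√2) = 3.828427 > 1.5 ⇒ ∉ W
candidate 4: n = (0, -1, 0, 1) → π⊥ ≈ (+1.414214, +0.000000); max(|x|,|y|,|x±y|/√2) = 1.414214 ≤ 1.5 ⇒ ∈ W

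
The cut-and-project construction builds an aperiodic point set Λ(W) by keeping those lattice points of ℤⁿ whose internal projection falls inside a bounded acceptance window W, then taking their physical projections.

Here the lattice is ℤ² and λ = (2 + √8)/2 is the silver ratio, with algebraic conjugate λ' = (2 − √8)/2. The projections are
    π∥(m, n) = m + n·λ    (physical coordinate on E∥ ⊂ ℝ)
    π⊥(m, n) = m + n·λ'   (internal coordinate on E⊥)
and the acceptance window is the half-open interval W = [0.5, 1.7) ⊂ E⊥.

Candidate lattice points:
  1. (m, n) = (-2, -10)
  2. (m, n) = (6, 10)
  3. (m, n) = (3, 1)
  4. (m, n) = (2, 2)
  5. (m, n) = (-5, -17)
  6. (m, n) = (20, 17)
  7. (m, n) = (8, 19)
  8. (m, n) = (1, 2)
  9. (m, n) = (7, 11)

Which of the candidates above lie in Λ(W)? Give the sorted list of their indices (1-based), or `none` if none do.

Compute λ' = (2−√8)/2 = -0.414214, so π⊥(m,n) = m -0.414214·n.
#1 (-2,-10): internal coord -2 + (-10)·λ' = +2.142136; +2.142136 ∉ [0.5, 1.7) → out
#2 (6,10): internal coord 6 + (10)·λ' = +1.857864; +1.857864 ∉ [0.5, 1.7) → out
#3 (3,1): internal coord 3 + (1)·λ' = +2.585786; +2.585786 ∉ [0.5, 1.7) → out
#4 (2,2): internal coord 2 + (2)·λ' = +1.171573; +1.171573 ∈ [0.5, 1.7) → IN Λ
#5 (-5,-17): internal coord -5 + (-17)·λ' = +2.041631; +2.041631 ∉ [0.5, 1.7) → out
#6 (20,17): internal coord 20 + (17)·λ' = +12.958369; +12.958369 ∉ [0.5, 1.7) → out
#7 (8,19): internal coord 8 + (19)·λ' = +0.129942; +0.129942 ∉ [0.5, 1.7) → out
#8 (1,2): internal coord 1 + (2)·λ' = +0.171573; +0.171573 ∉ [0.5, 1.7) → out
#9 (7,11): internal coord 7 + (11)·λ' = +2.443651; +2.443651 ∉ [0.5, 1.7) → out

4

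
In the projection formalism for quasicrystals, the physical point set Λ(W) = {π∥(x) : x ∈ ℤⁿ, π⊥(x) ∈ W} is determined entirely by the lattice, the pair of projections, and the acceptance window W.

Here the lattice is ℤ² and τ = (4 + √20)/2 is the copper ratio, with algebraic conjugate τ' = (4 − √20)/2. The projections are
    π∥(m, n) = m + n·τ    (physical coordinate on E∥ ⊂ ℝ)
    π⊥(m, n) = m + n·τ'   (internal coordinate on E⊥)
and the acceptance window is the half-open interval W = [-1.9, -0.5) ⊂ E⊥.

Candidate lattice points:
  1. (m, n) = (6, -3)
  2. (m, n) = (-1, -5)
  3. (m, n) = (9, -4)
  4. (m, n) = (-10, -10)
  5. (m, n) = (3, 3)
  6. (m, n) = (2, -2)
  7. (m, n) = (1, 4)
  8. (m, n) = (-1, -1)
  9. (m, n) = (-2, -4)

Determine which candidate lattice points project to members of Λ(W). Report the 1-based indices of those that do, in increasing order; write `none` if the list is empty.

8, 9

Numerically τ ≈ 4.236068 and τ' = −1/τ ≈ -0.236068.
candidate 1: (m,n)=(6,-3) → π∥ = 6-3·τ ≈ -6.708204, π⊥ = 6-3·τ' ≈ 6.708204 ∉ [-1.9, -0.5) ⇒ out
candidate 2: (m,n)=(-1,-5) → π∥ = -1-5·τ ≈ -22.180340, π⊥ = -1-5·τ' ≈ 0.180340 ∉ [-1.9, -0.5) ⇒ out
candidate 3: (m,n)=(9,-4) → π∥ = 9-4·τ ≈ -7.944272, π⊥ = 9-4·τ' ≈ 9.944272 ∉ [-1.9, -0.5) ⇒ out
candidate 4: (m,n)=(-10,-10) → π∥ = -10-10·τ ≈ -52.360680, π⊥ = -10-10·τ' ≈ -7.639320 ∉ [-1.9, -0.5) ⇒ out
candidate 5: (m,n)=(3,3) → π∥ = 3+3·τ ≈ 15.708204, π⊥ = 3+3·τ' ≈ 2.291796 ∉ [-1.9, -0.5) ⇒ out
candidate 6: (m,n)=(2,-2) → π∥ = 2-2·τ ≈ -6.472136, π⊥ = 2-2·τ' ≈ 2.472136 ∉ [-1.9, -0.5) ⇒ out
candidate 7: (m,n)=(1,4) → π∥ = 1+4·τ ≈ 17.944272, π⊥ = 1+4·τ' ≈ 0.055728 ∉ [-1.9, -0.5) ⇒ out
candidate 8: (m,n)=(-1,-1) → π∥ = -1-1·τ ≈ -5.236068, π⊥ = -1-1·τ' ≈ -0.763932 ∈ [-1.9, -0.5) ⇒ IN Λ
candidate 9: (m,n)=(-2,-4) → π∥ = -2-4·τ ≈ -18.944272, π⊥ = -2-4·τ' ≈ -1.055728 ∈ [-1.9, -0.5) ⇒ IN Λ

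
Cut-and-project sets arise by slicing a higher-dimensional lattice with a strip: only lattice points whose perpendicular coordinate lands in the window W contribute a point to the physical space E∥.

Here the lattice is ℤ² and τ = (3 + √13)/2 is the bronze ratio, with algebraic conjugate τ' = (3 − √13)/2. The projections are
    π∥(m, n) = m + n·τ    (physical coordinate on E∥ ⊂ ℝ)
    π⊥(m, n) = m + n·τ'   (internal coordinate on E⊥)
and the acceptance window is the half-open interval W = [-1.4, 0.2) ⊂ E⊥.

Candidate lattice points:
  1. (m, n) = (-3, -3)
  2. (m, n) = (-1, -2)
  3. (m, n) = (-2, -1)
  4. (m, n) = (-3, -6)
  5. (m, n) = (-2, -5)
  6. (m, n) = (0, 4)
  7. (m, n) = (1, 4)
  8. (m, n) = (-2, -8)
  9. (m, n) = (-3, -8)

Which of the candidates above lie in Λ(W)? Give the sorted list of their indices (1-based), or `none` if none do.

Compute τ' = (3−√13)/2 = -0.302776, so π⊥(m,n) = m -0.302776·n.
candidate 1: (m,n)=(-3,-3) → π∥ = -3-3·τ ≈ -12.908327, π⊥ = -3-3·τ' ≈ -2.091673 ∉ [-1.4, 0.2) ⇒ out
candidate 2: (m,n)=(-1,-2) → π∥ = -1-2·τ ≈ -7.605551, π⊥ = -1-2·τ' ≈ -0.394449 ∈ [-1.4, 0.2) ⇒ IN Λ
candidate 3: (m,n)=(-2,-1) → π∥ = -2-1·τ ≈ -5.302776, π⊥ = -2-1·τ' ≈ -1.697224 ∉ [-1.4, 0.2) ⇒ out
candidate 4: (m,n)=(-3,-6) → π∥ = -3-6·τ ≈ -22.816654, π⊥ = -3-6·τ' ≈ -1.183346 ∈ [-1.4, 0.2) ⇒ IN Λ
candidate 5: (m,n)=(-2,-5) → π∥ = -2-5·τ ≈ -18.513878, π⊥ = -2-5·τ' ≈ -0.486122 ∈ [-1.4, 0.2) ⇒ IN Λ
candidate 6: (m,n)=(0,4) → π∥ = 0+4·τ ≈ 13.211103, π⊥ = 0+4·τ' ≈ -1.211103 ∈ [-1.4, 0.2) ⇒ IN Λ
candidate 7: (m,n)=(1,4) → π∥ = 1+4·τ ≈ 14.211103, π⊥ = 1+4·τ' ≈ -0.211103 ∈ [-1.4, 0.2) ⇒ IN Λ
candidate 8: (m,n)=(-2,-8) → π∥ = -2-8·τ ≈ -28.422205, π⊥ = -2-8·τ' ≈ 0.422205 ∉ [-1.4, 0.2) ⇒ out
candidate 9: (m,n)=(-3,-8) → π∥ = -3-8·τ ≈ -29.422205, π⊥ = -3-8·τ' ≈ -0.577795 ∈ [-1.4, 0.2) ⇒ IN Λ

2, 4, 5, 6, 7, 9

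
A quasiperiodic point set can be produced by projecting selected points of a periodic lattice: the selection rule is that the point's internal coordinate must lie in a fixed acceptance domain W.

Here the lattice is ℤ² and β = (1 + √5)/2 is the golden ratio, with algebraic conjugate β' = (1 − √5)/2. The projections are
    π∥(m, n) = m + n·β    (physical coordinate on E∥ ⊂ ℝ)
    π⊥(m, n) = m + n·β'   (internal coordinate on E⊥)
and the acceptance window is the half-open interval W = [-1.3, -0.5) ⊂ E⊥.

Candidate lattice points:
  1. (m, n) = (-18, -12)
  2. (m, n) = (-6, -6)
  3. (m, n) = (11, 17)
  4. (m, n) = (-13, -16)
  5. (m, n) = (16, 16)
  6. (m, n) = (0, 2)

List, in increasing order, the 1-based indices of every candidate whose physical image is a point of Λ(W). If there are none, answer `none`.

Numerically β ≈ 1.61803 and β' = −1/β ≈ -0.61803.
candidate 1: (m,n)=(-18,-12) → π∥ = -18-12·β ≈ -37.41641, π⊥ = -18-12·β' ≈ -10.58359 ∉ [-1.3, -0.5) ⇒ out
candidate 2: (m,n)=(-6,-6) → π∥ = -6-6·β ≈ -15.70820, π⊥ = -6-6·β' ≈ -2.29180 ∉ [-1.3, -0.5) ⇒ out
candidate 3: (m,n)=(11,17) → π∥ = 11+17·β ≈ 38.50658, π⊥ = 11+17·β' ≈ 0.49342 ∉ [-1.3, -0.5) ⇒ out
candidate 4: (m,n)=(-13,-16) → π∥ = -13-16·β ≈ -38.88854, π⊥ = -13-16·β' ≈ -3.11146 ∉ [-1.3, -0.5) ⇒ out
candidate 5: (m,n)=(16,16) → π∥ = 16+16·β ≈ 41.88854, π⊥ = 16+16·β' ≈ 6.11146 ∉ [-1.3, -0.5) ⇒ out
candidate 6: (m,n)=(0,2) → π∥ = 0+2·β ≈ 3.23607, π⊥ = 0+2·β' ≈ -1.23607 ∈ [-1.3, -0.5) ⇒ IN Λ

6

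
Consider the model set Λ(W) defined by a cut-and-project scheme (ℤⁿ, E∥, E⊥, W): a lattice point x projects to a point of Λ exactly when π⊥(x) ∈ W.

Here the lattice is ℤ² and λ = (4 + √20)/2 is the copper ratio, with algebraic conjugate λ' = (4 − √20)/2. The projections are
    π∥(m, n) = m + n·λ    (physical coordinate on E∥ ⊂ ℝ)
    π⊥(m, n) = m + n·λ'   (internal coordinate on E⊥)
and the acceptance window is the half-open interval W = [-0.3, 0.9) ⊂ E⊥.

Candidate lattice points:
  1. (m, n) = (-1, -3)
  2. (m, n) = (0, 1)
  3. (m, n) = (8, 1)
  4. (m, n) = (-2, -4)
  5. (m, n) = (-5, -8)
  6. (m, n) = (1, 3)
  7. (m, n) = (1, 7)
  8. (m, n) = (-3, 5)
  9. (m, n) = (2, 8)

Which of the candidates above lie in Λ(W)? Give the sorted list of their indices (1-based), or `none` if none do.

λ' = (4−√20)/2 ≈ -0.23607.
[1] lift (-1,-3): star map gives -0.29180; window check -0.3 ≤ -0.29180 < 0.9 is true → IN Λ
[2] lift (0,1): star map gives -0.23607; window check -0.3 ≤ -0.23607 < 0.9 is true → IN Λ
[3] lift (8,1): star map gives 7.76393; window check -0.3 ≤ 7.76393 < 0.9 is false → out
[4] lift (-2,-4): star map gives -1.05573; window check -0.3 ≤ -1.05573 < 0.9 is false → out
[5] lift (-5,-8): star map gives -3.11146; window check -0.3 ≤ -3.11146 < 0.9 is false → out
[6] lift (1,3): star map gives 0.29180; window check -0.3 ≤ 0.29180 < 0.9 is true → IN Λ
[7] lift (1,7): star map gives -0.65248; window check -0.3 ≤ -0.65248 < 0.9 is false → out
[8] lift (-3,5): star map gives -4.18034; window check -0.3 ≤ -4.18034 < 0.9 is false → out
[9] lift (2,8): star map gives 0.11146; window check -0.3 ≤ 0.11146 < 0.9 is true → IN Λ

1, 2, 6, 9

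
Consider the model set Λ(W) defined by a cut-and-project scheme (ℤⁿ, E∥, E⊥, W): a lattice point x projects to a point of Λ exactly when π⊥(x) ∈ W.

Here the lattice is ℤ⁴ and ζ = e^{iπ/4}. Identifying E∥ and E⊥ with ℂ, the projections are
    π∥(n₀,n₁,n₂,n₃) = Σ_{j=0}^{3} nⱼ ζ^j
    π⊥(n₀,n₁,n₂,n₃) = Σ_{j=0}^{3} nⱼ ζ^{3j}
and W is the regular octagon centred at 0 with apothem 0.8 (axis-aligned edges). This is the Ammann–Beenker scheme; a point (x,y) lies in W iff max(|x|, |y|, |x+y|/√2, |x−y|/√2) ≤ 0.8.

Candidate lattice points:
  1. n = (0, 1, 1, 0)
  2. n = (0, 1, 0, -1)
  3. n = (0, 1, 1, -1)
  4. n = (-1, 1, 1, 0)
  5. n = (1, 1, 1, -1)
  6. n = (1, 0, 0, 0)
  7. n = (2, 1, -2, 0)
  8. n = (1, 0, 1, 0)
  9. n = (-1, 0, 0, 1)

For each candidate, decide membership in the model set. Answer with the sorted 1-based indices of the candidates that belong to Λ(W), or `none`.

1, 9

With ζ = e^{iπ/4} the internal vectors are ζ^0,ζ^3,ζ^6,ζ^9.
#1 (0, 1, 1, 0): internal (-0.70711, -0.29289); octagon support 0.70711 vs apothem 0.8 → ∈ W
#2 (0, 1, 0, -1): internal (-1.41421, 0.00000); octagon support 1.41421 vs apothem 0.8 → ∉ W
#3 (0, 1, 1, -1): internal (-1.41421, -1.00000); octagon support 1.70711 vs apothem 0.8 → ∉ W
#4 (-1, 1, 1, 0): internal (-1.70711, -0.29289); octagon support 1.70711 vs apothem 0.8 → ∉ W
#5 (1, 1, 1, -1): internal (-0.41421, -1.00000); octagon support 1.00000 vs apothem 0.8 → ∉ W
#6 (1, 0, 0, 0): internal (1.00000, 0.00000); octagon support 1.00000 vs apothem 0.8 → ∉ W
#7 (2, 1, -2, 0): internal (1.29289, 2.70711); octagon support 2.82843 vs apothem 0.8 → ∉ W
#8 (1, 0, 1, 0): internal (1.00000, -1.00000); octagon support 1.41421 vs apothem 0.8 → ∉ W
#9 (-1, 0, 0, 1): internal (-0.29289, 0.70711); octagon support 0.70711 vs apothem 0.8 → ∈ W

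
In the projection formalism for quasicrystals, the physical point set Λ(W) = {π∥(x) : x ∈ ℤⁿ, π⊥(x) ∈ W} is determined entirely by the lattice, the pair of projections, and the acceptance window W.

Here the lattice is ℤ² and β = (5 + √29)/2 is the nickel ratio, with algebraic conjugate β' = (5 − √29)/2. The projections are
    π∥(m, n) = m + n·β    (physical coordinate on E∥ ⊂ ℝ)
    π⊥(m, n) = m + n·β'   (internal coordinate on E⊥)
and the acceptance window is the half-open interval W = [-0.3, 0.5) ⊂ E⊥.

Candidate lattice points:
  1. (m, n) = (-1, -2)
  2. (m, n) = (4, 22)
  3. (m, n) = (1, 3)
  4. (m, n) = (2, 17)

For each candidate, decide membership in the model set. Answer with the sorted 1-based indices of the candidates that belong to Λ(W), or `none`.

Numerically β ≈ 5.19258 and β' = −1/β ≈ -0.19258.
candidate 1: (m,n)=(-1,-2) → π∥ = -1-2·β ≈ -11.38516, π⊥ = -1-2·β' ≈ -0.61484 ∉ [-0.3, 0.5) ⇒ out
candidate 2: (m,n)=(4,22) → π∥ = 4+22·β ≈ 118.23681, π⊥ = 4+22·β' ≈ -0.23681 ∈ [-0.3, 0.5) ⇒ IN Λ
candidate 3: (m,n)=(1,3) → π∥ = 1+3·β ≈ 16.57775, π⊥ = 1+3·β' ≈ 0.42225 ∈ [-0.3, 0.5) ⇒ IN Λ
candidate 4: (m,n)=(2,17) → π∥ = 2+17·β ≈ 90.27390, π⊥ = 2+17·β' ≈ -1.27390 ∉ [-0.3, 0.5) ⇒ out

2, 3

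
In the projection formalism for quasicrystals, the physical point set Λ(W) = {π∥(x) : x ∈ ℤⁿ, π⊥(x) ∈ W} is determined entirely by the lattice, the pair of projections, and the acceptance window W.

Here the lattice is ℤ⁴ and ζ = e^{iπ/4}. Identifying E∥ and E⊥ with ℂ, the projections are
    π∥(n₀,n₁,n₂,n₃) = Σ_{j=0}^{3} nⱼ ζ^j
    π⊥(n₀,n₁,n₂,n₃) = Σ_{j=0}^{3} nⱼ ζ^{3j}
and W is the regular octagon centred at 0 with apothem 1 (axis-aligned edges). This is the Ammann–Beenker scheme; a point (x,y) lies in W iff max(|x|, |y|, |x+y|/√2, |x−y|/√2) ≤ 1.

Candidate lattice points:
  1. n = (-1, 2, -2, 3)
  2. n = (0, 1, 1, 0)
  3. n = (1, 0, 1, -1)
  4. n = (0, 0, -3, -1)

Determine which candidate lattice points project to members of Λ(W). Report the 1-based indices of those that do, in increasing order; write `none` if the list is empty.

2

Internal map: ζ^{3j} for j=0..3 gives (1,0), (−√2/2,√2/2), (0,−1), (√2/2,√2/2).
candidate 1: n = (-1, 2, -2, 3) → π⊥ ≈ (-0.2929, +5.5355); max(|x|,|y|,|x±y|/√2) = 5.5355 > 1 ⇒ ∉ W
candidate 2: n = (0, 1, 1, 0) → π⊥ ≈ (-0.7071, -0.2929); max(|x|,|y|,|x±y|/√2) = 0.7071 ≤ 1 ⇒ ∈ W
candidate 3: n = (1, 0, 1, -1) → π⊥ ≈ (+0.2929, -1.7071); max(|x|,|y|,|x±y|/√2) = 1.7071 > 1 ⇒ ∉ W
candidate 4: n = (0, 0, -3, -1) → π⊥ ≈ (-0.7071, +2.2929); max(|x|,|y|,|x±y|/√2) = 2.2929 > 1 ⇒ ∉ W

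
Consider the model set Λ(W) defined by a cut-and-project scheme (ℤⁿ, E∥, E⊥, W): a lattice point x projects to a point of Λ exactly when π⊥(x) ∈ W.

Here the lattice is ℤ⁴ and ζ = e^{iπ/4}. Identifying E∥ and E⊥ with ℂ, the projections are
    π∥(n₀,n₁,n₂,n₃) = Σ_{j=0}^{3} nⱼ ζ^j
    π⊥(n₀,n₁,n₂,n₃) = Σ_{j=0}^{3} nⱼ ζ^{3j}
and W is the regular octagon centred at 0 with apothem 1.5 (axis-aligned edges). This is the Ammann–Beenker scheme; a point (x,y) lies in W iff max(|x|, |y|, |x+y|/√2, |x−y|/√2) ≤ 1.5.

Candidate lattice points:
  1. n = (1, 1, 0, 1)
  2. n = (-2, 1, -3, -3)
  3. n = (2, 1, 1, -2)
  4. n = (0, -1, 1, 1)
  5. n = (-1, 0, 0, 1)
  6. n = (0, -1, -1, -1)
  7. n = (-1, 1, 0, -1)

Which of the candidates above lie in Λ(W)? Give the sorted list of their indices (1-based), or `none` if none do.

5, 6

With ζ = e^{iπ/4} the internal vectors are ζ^0,ζ^3,ζ^6,ζ^9.
#1 (1, 1, 0, 1): internal (1.0000, 1.4142); octagon support 1.7071 vs apothem 1.5 → ∉ W
#2 (-2, 1, -3, -3): internal (-4.8284, 1.5858); octagon support 4.8284 vs apothem 1.5 → ∉ W
#3 (2, 1, 1, -2): internal (-0.1213, -1.7071); octagon support 1.7071 vs apothem 1.5 → ∉ W
#4 (0, -1, 1, 1): internal (1.4142, -1.0000); octagon support 1.7071 vs apothem 1.5 → ∉ W
#5 (-1, 0, 0, 1): internal (-0.2929, 0.7071); octagon support 0.7071 vs apothem 1.5 → ∈ W
#6 (0, -1, -1, -1): internal (0.0000, -0.4142); octagon support 0.4142 vs apothem 1.5 → ∈ W
#7 (-1, 1, 0, -1): internal (-2.4142, 0.0000); octagon support 2.4142 vs apothem 1.5 → ∉ W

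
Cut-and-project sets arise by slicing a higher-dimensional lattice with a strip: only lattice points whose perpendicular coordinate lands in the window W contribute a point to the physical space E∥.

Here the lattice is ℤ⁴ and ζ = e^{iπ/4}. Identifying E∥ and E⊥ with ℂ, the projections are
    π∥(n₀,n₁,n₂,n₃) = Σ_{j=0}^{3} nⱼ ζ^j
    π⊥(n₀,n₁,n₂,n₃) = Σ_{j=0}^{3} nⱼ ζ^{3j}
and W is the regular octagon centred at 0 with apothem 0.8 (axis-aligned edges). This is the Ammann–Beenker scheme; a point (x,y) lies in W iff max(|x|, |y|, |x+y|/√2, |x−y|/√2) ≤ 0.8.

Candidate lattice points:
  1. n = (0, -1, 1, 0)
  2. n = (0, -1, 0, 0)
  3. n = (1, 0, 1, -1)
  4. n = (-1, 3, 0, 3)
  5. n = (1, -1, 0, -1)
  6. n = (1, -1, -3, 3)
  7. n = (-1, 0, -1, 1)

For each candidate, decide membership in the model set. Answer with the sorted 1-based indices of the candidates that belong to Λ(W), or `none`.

With ζ = e^{iπ/4} the internal vectors are ζ^0,ζ^3,ζ^6,ζ^9.
#1 (0, -1, 1, 0): internal (0.707107, -1.707107); octagon support 1.707107 vs apothem 0.8 → ∉ W
#2 (0, -1, 0, 0): internal (0.707107, -0.707107); octagon support 1.000000 vs apothem 0.8 → ∉ W
#3 (1, 0, 1, -1): internal (0.292893, -1.707107); octagon support 1.707107 vs apothem 0.8 → ∉ W
#4 (-1, 3, 0, 3): internal (-1.000000, 4.242641); octagon support 4.242641 vs apothem 0.8 → ∉ W
#5 (1, -1, 0, -1): internal (1.000000, -1.414214); octagon support 1.707107 vs apothem 0.8 → ∉ W
#6 (1, -1, -3, 3): internal (3.828427, 4.414214); octagon support 5.828427 vs apothem 0.8 → ∉ W
#7 (-1, 0, -1, 1): internal (-0.292893, 1.707107); octagon support 1.707107 vs apothem 0.8 → ∉ W

none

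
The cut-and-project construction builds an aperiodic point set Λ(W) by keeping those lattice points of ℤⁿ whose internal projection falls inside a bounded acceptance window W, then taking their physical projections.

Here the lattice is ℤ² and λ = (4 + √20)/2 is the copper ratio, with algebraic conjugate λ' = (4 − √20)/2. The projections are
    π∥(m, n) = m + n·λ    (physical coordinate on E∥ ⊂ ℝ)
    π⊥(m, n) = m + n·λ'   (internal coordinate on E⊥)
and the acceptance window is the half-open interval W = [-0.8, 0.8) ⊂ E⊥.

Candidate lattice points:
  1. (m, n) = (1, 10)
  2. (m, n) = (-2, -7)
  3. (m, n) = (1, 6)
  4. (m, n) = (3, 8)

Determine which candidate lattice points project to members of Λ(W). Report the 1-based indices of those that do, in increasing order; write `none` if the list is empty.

2, 3

λ' = (4−√20)/2 ≈ -0.236068.
[1] lift (1,10): star map gives -1.360680; window check -0.8 ≤ -1.360680 < 0.8 is false → out
[2] lift (-2,-7): star map gives -0.347524; window check -0.8 ≤ -0.347524 < 0.8 is true → IN Λ
[3] lift (1,6): star map gives -0.416408; window check -0.8 ≤ -0.416408 < 0.8 is true → IN Λ
[4] lift (3,8): star map gives 1.111456; window check -0.8 ≤ 1.111456 < 0.8 is false → out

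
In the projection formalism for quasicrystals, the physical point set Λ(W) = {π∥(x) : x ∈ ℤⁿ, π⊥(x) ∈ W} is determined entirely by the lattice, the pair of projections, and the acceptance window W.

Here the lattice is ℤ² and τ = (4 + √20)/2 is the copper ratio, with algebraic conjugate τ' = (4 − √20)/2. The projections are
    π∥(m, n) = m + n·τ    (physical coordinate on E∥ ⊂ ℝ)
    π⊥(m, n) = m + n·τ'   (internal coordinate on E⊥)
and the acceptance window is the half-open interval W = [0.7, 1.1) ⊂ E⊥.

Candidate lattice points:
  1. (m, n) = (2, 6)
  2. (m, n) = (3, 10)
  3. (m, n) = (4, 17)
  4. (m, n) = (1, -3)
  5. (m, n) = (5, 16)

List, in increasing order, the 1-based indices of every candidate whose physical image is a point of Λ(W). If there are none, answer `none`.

none

τ' = (4−√20)/2 ≈ -0.2361.
#1 (2,6): internal coord 2 + (6)·τ' = +0.5836; +0.5836 ∉ [0.7, 1.1) → out
#2 (3,10): internal coord 3 + (10)·τ' = +0.6393; +0.6393 ∉ [0.7, 1.1) → out
#3 (4,17): internal coord 4 + (17)·τ' = -0.0132; -0.0132 ∉ [0.7, 1.1) → out
#4 (1,-3): internal coord 1 + (-3)·τ' = +1.7082; +1.7082 ∉ [0.7, 1.1) → out
#5 (5,16): internal coord 5 + (16)·τ' = +1.2229; +1.2229 ∉ [0.7, 1.1) → out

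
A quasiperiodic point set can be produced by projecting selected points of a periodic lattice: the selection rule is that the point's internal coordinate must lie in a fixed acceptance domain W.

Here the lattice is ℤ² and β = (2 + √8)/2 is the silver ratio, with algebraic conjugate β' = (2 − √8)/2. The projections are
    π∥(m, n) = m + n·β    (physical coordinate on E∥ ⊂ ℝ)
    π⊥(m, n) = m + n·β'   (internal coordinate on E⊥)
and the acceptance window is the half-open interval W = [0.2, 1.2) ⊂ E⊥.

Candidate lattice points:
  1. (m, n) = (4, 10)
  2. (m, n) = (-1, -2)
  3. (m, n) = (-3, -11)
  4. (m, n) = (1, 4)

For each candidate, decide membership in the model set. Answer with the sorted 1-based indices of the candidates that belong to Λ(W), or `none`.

none

Numerically β ≈ 2.4142 and β' = −1/β ≈ -0.4142.
#1 (4,10): internal coord 4 + (10)·β' = -0.1421; -0.1421 ∉ [0.2, 1.2) → out
#2 (-1,-2): internal coord -1 + (-2)·β' = -0.1716; -0.1716 ∉ [0.2, 1.2) → out
#3 (-3,-11): internal coord -3 + (-11)·β' = +1.5563; +1.5563 ∉ [0.2, 1.2) → out
#4 (1,4): internal coord 1 + (4)·β' = -0.6569; -0.6569 ∉ [0.2, 1.2) → out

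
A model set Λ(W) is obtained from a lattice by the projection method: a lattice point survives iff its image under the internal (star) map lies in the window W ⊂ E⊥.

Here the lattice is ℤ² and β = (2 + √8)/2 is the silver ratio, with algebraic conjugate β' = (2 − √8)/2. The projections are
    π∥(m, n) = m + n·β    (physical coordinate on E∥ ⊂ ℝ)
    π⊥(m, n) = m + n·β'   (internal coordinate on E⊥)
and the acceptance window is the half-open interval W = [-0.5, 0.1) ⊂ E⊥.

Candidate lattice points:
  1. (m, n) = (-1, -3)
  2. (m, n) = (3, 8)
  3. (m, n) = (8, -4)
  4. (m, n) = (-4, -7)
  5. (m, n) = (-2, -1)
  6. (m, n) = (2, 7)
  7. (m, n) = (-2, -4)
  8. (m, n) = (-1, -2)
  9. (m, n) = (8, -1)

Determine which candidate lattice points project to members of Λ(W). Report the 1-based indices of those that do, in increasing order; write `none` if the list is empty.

Compute β' = (2−√8)/2 = -0.414214, so π⊥(m,n) = m -0.414214·n.
[1] lift (-1,-3): star map gives 0.242641; window check -0.5 ≤ 0.242641 < 0.1 is false → out
[2] lift (3,8): star map gives -0.313708; window check -0.5 ≤ -0.313708 < 0.1 is true → IN Λ
[3] lift (8,-4): star map gives 9.656854; window check -0.5 ≤ 9.656854 < 0.1 is false → out
[4] lift (-4,-7): star map gives -1.100505; window check -0.5 ≤ -1.100505 < 0.1 is false → out
[5] lift (-2,-1): star map gives -1.585786; window check -0.5 ≤ -1.585786 < 0.1 is false → out
[6] lift (2,7): star map gives -0.899495; window check -0.5 ≤ -0.899495 < 0.1 is false → out
[7] lift (-2,-4): star map gives -0.343146; window check -0.5 ≤ -0.343146 < 0.1 is true → IN Λ
[8] lift (-1,-2): star map gives -0.171573; window check -0.5 ≤ -0.171573 < 0.1 is true → IN Λ
[9] lift (8,-1): star map gives 8.414214; window check -0.5 ≤ 8.414214 < 0.1 is false → out

2, 7, 8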